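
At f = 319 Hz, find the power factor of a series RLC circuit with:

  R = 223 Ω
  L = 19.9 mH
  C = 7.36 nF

Step 1 — Angular frequency: ω = 2π·f = 2π·319 = 2004 rad/s.
Step 2 — Component impedances:
  R: Z = R = 223 Ω
  L: Z = jωL = j·2004·0.0199 = 0 + j39.89 Ω
  C: Z = 1/(jωC) = -j/(ω·C) = 0 - j6.779e+04 Ω
Step 3 — Series combination: Z_total = R + L + C = 223 - j6.775e+04 Ω = 6.775e+04∠-89.8° Ω.
Step 4 — Power factor: PF = cos(φ) = Re(Z)/|Z| = 223/6.775e+04 = 0.003292.
Step 5 — Type: Im(Z) = -6.775e+04 ⇒ leading (phase φ = -89.8°).

PF = 0.003292 (leading, φ = -89.8°)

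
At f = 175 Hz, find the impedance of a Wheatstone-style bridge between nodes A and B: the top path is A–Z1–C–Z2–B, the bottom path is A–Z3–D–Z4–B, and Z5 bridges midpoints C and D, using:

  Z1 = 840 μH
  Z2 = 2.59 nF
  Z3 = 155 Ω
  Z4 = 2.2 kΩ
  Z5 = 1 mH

Step 1 — Angular frequency: ω = 2π·f = 2π·175 = 1100 rad/s.
Step 2 — Component impedances:
  Z1: Z = jωL = j·1100·0.00084 = 0 + j0.9236 Ω
  Z2: Z = 1/(jωC) = -j/(ω·C) = 0 - j3.511e+05 Ω
  Z3: Z = R = 155 Ω
  Z4: Z = R = 2200 Ω
  Z5: Z = jωL = j·1100·0.001 = 0 + j1.1 Ω
Step 3 — Bridge requires nodal analysis (the Z5 bridge couples midpoints C and D, so the two paths cannot be reduced to a simple series/parallel combination). Setting node B to ground and injecting 1 A at node A, the 3-node admittance system at A, C, D solves to V_A = Z_AB = 2200 - j11.76 Ω = 2200∠-0.3° Ω.

Z = 2200 - j11.76 Ω = 2200∠-0.3° Ω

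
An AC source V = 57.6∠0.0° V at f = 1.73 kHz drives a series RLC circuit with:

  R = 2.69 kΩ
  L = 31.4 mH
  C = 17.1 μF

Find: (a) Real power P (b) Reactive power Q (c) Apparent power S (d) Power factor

Step 1 — Angular frequency: ω = 2π·f = 2π·1730 = 1.087e+04 rad/s.
Step 2 — Component impedances:
  R: Z = R = 2690 Ω
  L: Z = jωL = j·1.087e+04·0.0314 = 0 + j341.3 Ω
  C: Z = 1/(jωC) = -j/(ω·C) = 0 - j5.38 Ω
Step 3 — Series combination: Z_total = R + L + C = 2690 + j335.9 Ω = 2711∠7.1° Ω.
Step 4 — Source phasor: V = 57.6∠0.0° V = 57.6 V.
Step 5 — Current: I = V / Z = 0.02108 - j0.002633 A = 0.02125∠-7.1° A.
Step 6 — Complex power: S = V·I* = 1.214 + j0.1517 VA.
Step 7 — Real power: P = Re(S) = 1.214 W.
Step 8 — Reactive power: Q = Im(S) = 0.1517 VAR.
Step 9 — Apparent power: |S| = 1.224 VA.
Step 10 — Power factor: PF = P/|S| = 0.9923 (lagging).

(a) P = 1.214 W  (b) Q = 0.1517 VAR  (c) S = 1.224 VA  (d) PF = 0.9923 (lagging)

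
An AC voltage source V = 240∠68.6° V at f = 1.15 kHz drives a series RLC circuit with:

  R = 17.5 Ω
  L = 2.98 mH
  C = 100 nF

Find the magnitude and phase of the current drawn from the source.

Step 1 — Angular frequency: ω = 2π·f = 2π·1150 = 7226 rad/s.
Step 2 — Component impedances:
  R: Z = R = 17.5 Ω
  L: Z = jωL = j·7226·0.00298 = 0 + j21.53 Ω
  C: Z = 1/(jωC) = -j/(ω·C) = 0 - j1384 Ω
Step 3 — Series combination: Z_total = R + L + C = 17.5 - j1362 Ω = 1363∠-89.3° Ω.
Step 4 — Source phasor: V = 240∠68.6° V = 87.57 + j223.5 V.
Step 5 — Ohm's law: I = V / Z_total = (87.57 + j223.5) / (17.5 - j1362) = -0.1632 + j0.06637 A.
Step 6 — Convert to polar: |I| = 0.1761 A, ∠I = 157.9°.

I = 0.1761∠157.9° A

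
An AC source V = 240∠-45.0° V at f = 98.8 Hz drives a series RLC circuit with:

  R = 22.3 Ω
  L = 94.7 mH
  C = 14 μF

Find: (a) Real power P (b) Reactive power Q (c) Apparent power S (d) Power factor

Step 1 — Angular frequency: ω = 2π·f = 2π·98.8 = 620.8 rad/s.
Step 2 — Component impedances:
  R: Z = R = 22.3 Ω
  L: Z = jωL = j·620.8·0.0947 = 0 + j58.79 Ω
  C: Z = 1/(jωC) = -j/(ω·C) = 0 - j115.1 Ω
Step 3 — Series combination: Z_total = R + L + C = 22.3 - j56.28 Ω = 60.53∠-68.4° Ω.
Step 4 — Source phasor: V = 240∠-45.0° V = 169.7 - j169.7 V.
Step 5 — Current: I = V / Z = 3.639 + j1.574 A = 3.965∠23.4° A.
Step 6 — Complex power: S = V·I* = 350.6 - j884.6 VA.
Step 7 — Real power: P = Re(S) = 350.6 W.
Step 8 — Reactive power: Q = Im(S) = -884.6 VAR.
Step 9 — Apparent power: |S| = 951.6 VA.
Step 10 — Power factor: PF = P/|S| = 0.3684 (leading).

(a) P = 350.6 W  (b) Q = -884.6 VAR  (c) S = 951.6 VA  (d) PF = 0.3684 (leading)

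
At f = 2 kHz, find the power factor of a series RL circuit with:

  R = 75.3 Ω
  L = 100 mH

Step 1 — Angular frequency: ω = 2π·f = 2π·2000 = 1.257e+04 rad/s.
Step 2 — Component impedances:
  R: Z = R = 75.3 Ω
  L: Z = jωL = j·1.257e+04·0.1 = 0 + j1257 Ω
Step 3 — Series combination: Z_total = R + L = 75.3 + j1257 Ω = 1259∠86.6° Ω.
Step 4 — Power factor: PF = cos(φ) = Re(Z)/|Z| = 75.3/1259 = 0.05981.
Step 5 — Type: Im(Z) = 1257 ⇒ lagging (phase φ = 86.6°).

PF = 0.05981 (lagging, φ = 86.6°)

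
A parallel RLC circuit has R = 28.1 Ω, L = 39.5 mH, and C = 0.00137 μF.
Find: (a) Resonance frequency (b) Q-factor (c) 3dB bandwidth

Step 1 — Resonance: ω₀ = 1/√(LC) = 1/√(0.0395·1.37e-09) = 1.359e+05 rad/s.
Step 2 — f₀ = ω₀/(2π) = 2.164e+04 Hz.
Step 3 — Parallel Q: Q = R/(ω₀L) = 28.1/(1.359e+05·0.0395) = 0.005233.
Step 4 — Bandwidth: Δω = ω₀/Q = 2.598e+07 rad/s; BW = Δω/(2π) = 4.134e+06 Hz.

(a) f₀ = 2.164e+04 Hz  (b) Q = 0.005233  (c) BW = 4.134e+06 Hz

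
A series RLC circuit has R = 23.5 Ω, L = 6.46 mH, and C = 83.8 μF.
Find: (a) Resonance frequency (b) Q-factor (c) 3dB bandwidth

Step 1 — Resonance: ω₀ = 1/√(LC) = 1/√(0.00646·8.38e-05) = 1359 rad/s.
Step 2 — f₀ = ω₀/(2π) = 216.3 Hz.
Step 3 — Series Q: Q = ω₀L/R = 1359·0.00646/23.5 = 0.3736.
Step 4 — Bandwidth: Δω = ω₀/Q = 3638 rad/s; BW = Δω/(2π) = 579 Hz.

(a) f₀ = 216.3 Hz  (b) Q = 0.3736  (c) BW = 579 Hz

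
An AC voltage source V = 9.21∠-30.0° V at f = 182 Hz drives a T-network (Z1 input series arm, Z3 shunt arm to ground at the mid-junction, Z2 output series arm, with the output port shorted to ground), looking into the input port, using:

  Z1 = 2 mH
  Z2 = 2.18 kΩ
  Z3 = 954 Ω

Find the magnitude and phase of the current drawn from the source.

Step 1 — Angular frequency: ω = 2π·f = 2π·182 = 1144 rad/s.
Step 2 — Component impedances:
  Z1: Z = jωL = j·1144·0.002 = 0 + j2.287 Ω
  Z2: Z = R = 2180 Ω
  Z3: Z = R = 954 Ω
Step 3 — With the output port shorted to ground, the output series arm Z2 runs from the junction to ground; the shunt arm Z3 also runs from the junction to ground. They appear in parallel: Z3 || Z2 = 663.6 Ω.
Step 4 — Series with input arm Z1: Z_in = Z1 + (Z3 || Z2) = 663.6 + j2.287 Ω = 663.6∠0.2° Ω.
Step 5 — Source phasor: V = 9.21∠-30.0° V = 7.976 - j4.605 V.
Step 6 — Ohm's law: I = V / Z_total = (7.976 - j4.605) / (663.6 + j2.287) = 0.012 - j0.006981 A.
Step 7 — Convert to polar: |I| = 0.01388 A, ∠I = -30.2°.

I = 0.01388∠-30.2° A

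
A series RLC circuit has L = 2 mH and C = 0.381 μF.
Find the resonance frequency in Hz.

Step 1 — Resonance condition Im(Z)=0 gives ω₀ = 1/√(LC).
Step 2 — ω₀ = 1/√(0.002·3.81e-07) = 3.623e+04 rad/s.
Step 3 — f₀ = ω₀/(2π) = 5766 Hz.

f₀ = 5766 Hz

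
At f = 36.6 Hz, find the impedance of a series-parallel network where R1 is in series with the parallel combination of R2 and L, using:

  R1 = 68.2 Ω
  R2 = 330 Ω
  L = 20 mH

Step 1 — Angular frequency: ω = 2π·f = 2π·36.6 = 230 rad/s.
Step 2 — Component impedances:
  R1: Z = R = 68.2 Ω
  R2: Z = R = 330 Ω
  L: Z = jωL = j·230·0.02 = 0 + j4.599 Ω
Step 3 — Parallel branch: R2 || L = 1/(1/R2 + 1/L) = 0.06409 + j4.598 Ω.
Step 4 — Series with R1: Z_total = R1 + (R2 || L) = 68.26 + j4.598 Ω = 68.42∠3.9° Ω.

Z = 68.26 + j4.598 Ω = 68.42∠3.9° Ω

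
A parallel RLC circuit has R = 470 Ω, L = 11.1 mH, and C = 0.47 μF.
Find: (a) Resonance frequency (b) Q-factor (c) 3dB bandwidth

Step 1 — Resonance: ω₀ = 1/√(LC) = 1/√(0.0111·4.7e-07) = 1.384e+04 rad/s.
Step 2 — f₀ = ω₀/(2π) = 2203 Hz.
Step 3 — Parallel Q: Q = R/(ω₀L) = 470/(1.384e+04·0.0111) = 3.058.
Step 4 — Bandwidth: Δω = ω₀/Q = 4527 rad/s; BW = Δω/(2π) = 720.5 Hz.

(a) f₀ = 2203 Hz  (b) Q = 3.058  (c) BW = 720.5 Hz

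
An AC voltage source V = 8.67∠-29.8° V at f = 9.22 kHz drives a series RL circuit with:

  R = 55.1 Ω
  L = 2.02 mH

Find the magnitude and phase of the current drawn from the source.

Step 1 — Angular frequency: ω = 2π·f = 2π·9220 = 5.793e+04 rad/s.
Step 2 — Component impedances:
  R: Z = R = 55.1 Ω
  L: Z = jωL = j·5.793e+04·0.00202 = 0 + j117 Ω
Step 3 — Series combination: Z_total = R + L = 55.1 + j117 Ω = 129.3∠64.8° Ω.
Step 4 — Source phasor: V = 8.67∠-29.8° V = 7.524 - j4.309 V.
Step 5 — Ohm's law: I = V / Z_total = (7.524 - j4.309) / (55.1 + j117) = -0.00536 - j0.06682 A.
Step 6 — Convert to polar: |I| = 0.06703 A, ∠I = -94.6°.

I = 0.06703∠-94.6° A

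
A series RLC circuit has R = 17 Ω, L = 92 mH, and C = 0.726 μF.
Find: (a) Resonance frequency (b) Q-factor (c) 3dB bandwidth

Step 1 — Resonance condition Im(Z)=0 gives ω₀ = 1/√(LC).
Step 2 — ω₀ = 1/√(0.092·7.26e-07) = 3869 rad/s.
Step 3 — f₀ = ω₀/(2π) = 615.8 Hz.
Step 4 — Series Q: Q = ω₀L/R = 3869·0.092/17 = 20.94.
Step 5 — 3dB bandwidth: Δω = ω₀/Q = 184.8 rad/s; BW = Δω/(2π) = 29.41 Hz.

(a) f₀ = 615.8 Hz  (b) Q = 20.94  (c) BW = 29.41 Hz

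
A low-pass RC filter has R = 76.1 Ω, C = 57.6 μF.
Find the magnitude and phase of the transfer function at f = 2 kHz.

Step 1 — Angular frequency: ω = 2π·2000 = 1.257e+04 rad/s.
Step 2 — Transfer function: H(jω) = 1/(1 + jωRC).
Step 3 — Denominator: 1 + jωRC = 1 + j·1.257e+04·76.1·5.76e-05 = 1 + j55.08.
Step 4 — H = 0.0003295 - j0.01815.
Step 5 — Magnitude: |H| = 0.01815 (-34.8 dB); phase: φ = -89.0°.

|H| = 0.01815 (-34.8 dB), φ = -89.0°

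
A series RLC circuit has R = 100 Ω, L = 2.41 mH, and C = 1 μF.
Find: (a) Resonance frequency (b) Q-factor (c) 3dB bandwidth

Step 1 — Resonance: ω₀ = 1/√(LC) = 1/√(0.00241·1e-06) = 2.037e+04 rad/s.
Step 2 — f₀ = ω₀/(2π) = 3242 Hz.
Step 3 — Series Q: Q = ω₀L/R = 2.037e+04·0.00241/100 = 0.4909.
Step 4 — Bandwidth: Δω = ω₀/Q = 4.149e+04 rad/s; BW = Δω/(2π) = 6604 Hz.

(a) f₀ = 3242 Hz  (b) Q = 0.4909  (c) BW = 6604 Hz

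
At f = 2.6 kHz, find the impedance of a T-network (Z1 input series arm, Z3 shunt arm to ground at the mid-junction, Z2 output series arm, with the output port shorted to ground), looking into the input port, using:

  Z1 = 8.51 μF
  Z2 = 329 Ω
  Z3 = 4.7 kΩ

Step 1 — Angular frequency: ω = 2π·f = 2π·2600 = 1.634e+04 rad/s.
Step 2 — Component impedances:
  Z1: Z = 1/(jωC) = -j/(ω·C) = 0 - j7.193 Ω
  Z2: Z = R = 329 Ω
  Z3: Z = R = 4700 Ω
Step 3 — With the output port shorted to ground, the output series arm Z2 runs from the junction to ground; the shunt arm Z3 also runs from the junction to ground. They appear in parallel: Z3 || Z2 = 307.5 Ω.
Step 4 — Series with input arm Z1: Z_in = Z1 + (Z3 || Z2) = 307.5 - j7.193 Ω = 307.6∠-1.3° Ω.

Z = 307.5 - j7.193 Ω = 307.6∠-1.3° Ω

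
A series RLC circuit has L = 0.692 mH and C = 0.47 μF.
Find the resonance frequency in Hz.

Step 1 — Resonance condition Im(Z)=0 gives ω₀ = 1/√(LC).
Step 2 — ω₀ = 1/√(0.000692·4.7e-07) = 5.545e+04 rad/s.
Step 3 — f₀ = ω₀/(2π) = 8825 Hz.

f₀ = 8825 Hz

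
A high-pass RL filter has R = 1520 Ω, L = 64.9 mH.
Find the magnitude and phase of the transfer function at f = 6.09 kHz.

Step 1 — Angular frequency: ω = 2π·6090 = 3.826e+04 rad/s.
Step 2 — Transfer function: H(jω) = jωL/(R + jωL).
Step 3 — Numerator jωL = j·2483; denominator R + jωL = 1520 + j2483.
Step 4 — H = 0.7275 + j0.4453.
Step 5 — Magnitude: |H| = 0.8529 (-1.4 dB); phase: φ = 31.5°.

|H| = 0.8529 (-1.4 dB), φ = 31.5°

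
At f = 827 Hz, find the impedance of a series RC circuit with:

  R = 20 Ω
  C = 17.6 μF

Step 1 — Angular frequency: ω = 2π·f = 2π·827 = 5196 rad/s.
Step 2 — Component impedances:
  R: Z = R = 20 Ω
  C: Z = 1/(jωC) = -j/(ω·C) = 0 - j10.93 Ω
Step 3 — Series combination: Z_total = R + C = 20 - j10.93 Ω = 22.79∠-28.7° Ω.

Z = 20 - j10.93 Ω = 22.79∠-28.7° Ω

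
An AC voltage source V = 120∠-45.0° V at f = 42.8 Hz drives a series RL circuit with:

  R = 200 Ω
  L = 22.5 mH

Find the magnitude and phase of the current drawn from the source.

Step 1 — Angular frequency: ω = 2π·f = 2π·42.8 = 268.9 rad/s.
Step 2 — Component impedances:
  R: Z = R = 200 Ω
  L: Z = jωL = j·268.9·0.0225 = 0 + j6.051 Ω
Step 3 — Series combination: Z_total = R + L = 200 + j6.051 Ω = 200.1∠1.7° Ω.
Step 4 — Source phasor: V = 120∠-45.0° V = 84.85 - j84.85 V.
Step 5 — Ohm's law: I = V / Z_total = (84.85 - j84.85) / (200 + j6.051) = 0.4111 - j0.4367 A.
Step 6 — Convert to polar: |I| = 0.5997 A, ∠I = -46.7°.

I = 0.5997∠-46.7° A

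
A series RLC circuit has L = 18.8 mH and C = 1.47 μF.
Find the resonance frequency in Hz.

Step 1 — Resonance condition Im(Z)=0 gives ω₀ = 1/√(LC).
Step 2 — ω₀ = 1/√(0.0188·1.47e-06) = 6015 rad/s.
Step 3 — f₀ = ω₀/(2π) = 957.4 Hz.

f₀ = 957.4 Hz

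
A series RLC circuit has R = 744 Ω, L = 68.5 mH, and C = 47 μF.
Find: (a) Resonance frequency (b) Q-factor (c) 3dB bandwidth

Step 1 — Resonance condition Im(Z)=0 gives ω₀ = 1/√(LC).
Step 2 — ω₀ = 1/√(0.0685·4.7e-05) = 557.3 rad/s.
Step 3 — f₀ = ω₀/(2π) = 88.7 Hz.
Step 4 — Series Q: Q = ω₀L/R = 557.3·0.0685/744 = 0.05131.
Step 5 — 3dB bandwidth: Δω = ω₀/Q = 1.086e+04 rad/s; BW = Δω/(2π) = 1729 Hz.

(a) f₀ = 88.7 Hz  (b) Q = 0.05131  (c) BW = 1729 Hz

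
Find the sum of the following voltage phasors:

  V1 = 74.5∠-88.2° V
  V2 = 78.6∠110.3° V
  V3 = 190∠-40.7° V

Step 1 — Convert each phasor to rectangular form:
  V1 = 74.5·(cos(-88.2°) + j·sin(-88.2°)) = 2.34 - j74.46 V
  V2 = 78.6·(cos(110.3°) + j·sin(110.3°)) = -27.27 + j73.72 V
  V3 = 190·(cos(-40.7°) + j·sin(-40.7°)) = 144 - j123.9 V
Step 2 — Sum components: V_total = 119.1 - j124.6 V.
Step 3 — Convert to polar: |V_total| = 172.4 V, ∠V_total = -46.3°.

V_total = 172.4∠-46.3° V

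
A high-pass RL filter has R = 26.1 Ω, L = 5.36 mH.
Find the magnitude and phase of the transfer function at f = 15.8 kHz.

Step 1 — Angular frequency: ω = 2π·1.58e+04 = 9.927e+04 rad/s.
Step 2 — Transfer function: H(jω) = jωL/(R + jωL).
Step 3 — Numerator jωL = j·532.1; denominator R + jωL = 26.1 + j532.1.
Step 4 — H = 0.9976 + j0.04893.
Step 5 — Magnitude: |H| = 0.9988 (-0.0 dB); phase: φ = 2.8°.

|H| = 0.9988 (-0.0 dB), φ = 2.8°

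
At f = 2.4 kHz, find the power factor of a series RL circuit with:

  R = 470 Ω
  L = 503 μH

Step 1 — Angular frequency: ω = 2π·f = 2π·2400 = 1.508e+04 rad/s.
Step 2 — Component impedances:
  R: Z = R = 470 Ω
  L: Z = jωL = j·1.508e+04·0.000503 = 0 + j7.585 Ω
Step 3 — Series combination: Z_total = R + L = 470 + j7.585 Ω = 470.1∠0.9° Ω.
Step 4 — Power factor: PF = cos(φ) = Re(Z)/|Z| = 470/470.06 = 0.9999.
Step 5 — Type: Im(Z) = 7.585 ⇒ lagging (phase φ = 0.9°).

PF = 0.9999 (lagging, φ = 0.9°)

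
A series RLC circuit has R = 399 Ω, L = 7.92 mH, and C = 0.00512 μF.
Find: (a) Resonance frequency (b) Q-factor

Step 1 — Resonance condition Im(Z)=0 gives ω₀ = 1/√(LC).
Step 2 — ω₀ = 1/√(0.00792·5.12e-09) = 1.57e+05 rad/s.
Step 3 — f₀ = ω₀/(2π) = 2.499e+04 Hz.
Step 4 — Series Q: Q = ω₀L/R = 1.57e+05·0.00792/399 = 3.117.

(a) f₀ = 2.499e+04 Hz  (b) Q = 3.117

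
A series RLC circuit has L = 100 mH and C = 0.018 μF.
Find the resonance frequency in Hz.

Step 1 — Resonance condition Im(Z)=0 gives ω₀ = 1/√(LC).
Step 2 — ω₀ = 1/√(0.1·1.8e-08) = 2.357e+04 rad/s.
Step 3 — f₀ = ω₀/(2π) = 3751 Hz.

f₀ = 3751 Hz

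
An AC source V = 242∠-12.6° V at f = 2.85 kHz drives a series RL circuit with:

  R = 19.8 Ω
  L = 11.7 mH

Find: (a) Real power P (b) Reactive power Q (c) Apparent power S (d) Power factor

Step 1 — Angular frequency: ω = 2π·f = 2π·2850 = 1.791e+04 rad/s.
Step 2 — Component impedances:
  R: Z = R = 19.8 Ω
  L: Z = jωL = j·1.791e+04·0.0117 = 0 + j209.5 Ω
Step 3 — Series combination: Z_total = R + L = 19.8 + j209.5 Ω = 210.4∠84.6° Ω.
Step 4 — Source phasor: V = 242∠-12.6° V = 236.2 - j52.79 V.
Step 5 — Current: I = V / Z = -0.1442 - j1.141 A = 1.15∠-97.2° A.
Step 6 — Complex power: S = V·I* = 26.18 + j277.1 VA.
Step 7 — Real power: P = Re(S) = 26.18 W.
Step 8 — Reactive power: Q = Im(S) = 277.1 VAR.
Step 9 — Apparent power: |S| = 278.3 VA.
Step 10 — Power factor: PF = P/|S| = 0.09409 (lagging).

(a) P = 26.18 W  (b) Q = 277.1 VAR  (c) S = 278.3 VA  (d) PF = 0.09409 (lagging)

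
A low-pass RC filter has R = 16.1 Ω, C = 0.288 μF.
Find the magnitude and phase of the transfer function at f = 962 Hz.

Step 1 — Angular frequency: ω = 2π·962 = 6044 rad/s.
Step 2 — Transfer function: H(jω) = 1/(1 + jωRC).
Step 3 — Denominator: 1 + jωRC = 1 + j·6044·16.1·2.88e-07 = 1 + j0.02803.
Step 4 — H = 0.9992 - j0.028.
Step 5 — Magnitude: |H| = 0.9996 (-0.0 dB); phase: φ = -1.6°.

|H| = 0.9996 (-0.0 dB), φ = -1.6°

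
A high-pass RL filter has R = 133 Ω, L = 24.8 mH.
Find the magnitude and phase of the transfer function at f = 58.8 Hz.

Step 1 — Angular frequency: ω = 2π·58.8 = 369.5 rad/s.
Step 2 — Transfer function: H(jω) = jωL/(R + jωL).
Step 3 — Numerator jωL = j·9.162; denominator R + jωL = 133 + j9.162.
Step 4 — H = 0.004723 + j0.06856.
Step 5 — Magnitude: |H| = 0.06873 (-23.3 dB); phase: φ = 86.1°.

|H| = 0.06873 (-23.3 dB), φ = 86.1°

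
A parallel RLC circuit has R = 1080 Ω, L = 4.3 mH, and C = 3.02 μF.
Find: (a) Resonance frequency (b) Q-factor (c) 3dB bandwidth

Step 1 — Resonance: ω₀ = 1/√(LC) = 1/√(0.0043·3.02e-06) = 8775 rad/s.
Step 2 — f₀ = ω₀/(2π) = 1397 Hz.
Step 3 — Parallel Q: Q = R/(ω₀L) = 1080/(8775·0.0043) = 28.62.
Step 4 — Bandwidth: Δω = ω₀/Q = 306.6 rad/s; BW = Δω/(2π) = 48.8 Hz.

(a) f₀ = 1397 Hz  (b) Q = 28.62  (c) BW = 48.8 Hz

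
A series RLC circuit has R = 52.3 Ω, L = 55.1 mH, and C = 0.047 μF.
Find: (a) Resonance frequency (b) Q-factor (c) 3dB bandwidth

Step 1 — Resonance: ω₀ = 1/√(LC) = 1/√(0.0551·4.7e-08) = 1.965e+04 rad/s.
Step 2 — f₀ = ω₀/(2π) = 3127 Hz.
Step 3 — Series Q: Q = ω₀L/R = 1.965e+04·0.0551/52.3 = 20.7.
Step 4 — Bandwidth: Δω = ω₀/Q = 949.2 rad/s; BW = Δω/(2π) = 151.1 Hz.

(a) f₀ = 3127 Hz  (b) Q = 20.7  (c) BW = 151.1 Hz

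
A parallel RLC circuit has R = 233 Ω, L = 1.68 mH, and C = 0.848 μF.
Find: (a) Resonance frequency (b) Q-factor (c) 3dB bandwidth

Step 1 — Resonance: ω₀ = 1/√(LC) = 1/√(0.00168·8.48e-07) = 2.649e+04 rad/s.
Step 2 — f₀ = ω₀/(2π) = 4217 Hz.
Step 3 — Parallel Q: Q = R/(ω₀L) = 233/(2.649e+04·0.00168) = 5.235.
Step 4 — Bandwidth: Δω = ω₀/Q = 5061 rad/s; BW = Δω/(2π) = 805.5 Hz.

(a) f₀ = 4217 Hz  (b) Q = 5.235  (c) BW = 805.5 Hz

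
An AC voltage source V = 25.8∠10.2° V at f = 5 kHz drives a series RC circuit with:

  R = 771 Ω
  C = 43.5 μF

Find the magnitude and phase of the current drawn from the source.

Step 1 — Angular frequency: ω = 2π·f = 2π·5000 = 3.142e+04 rad/s.
Step 2 — Component impedances:
  R: Z = R = 771 Ω
  C: Z = 1/(jωC) = -j/(ω·C) = 0 - j0.7317 Ω
Step 3 — Series combination: Z_total = R + C = 771 - j0.7317 Ω = 771∠-0.1° Ω.
Step 4 — Source phasor: V = 25.8∠10.2° V = 25.39 + j4.569 V.
Step 5 — Ohm's law: I = V / Z_total = (25.39 + j4.569) / (771 - j0.7317) = 0.03293 + j0.005957 A.
Step 6 — Convert to polar: |I| = 0.03346 A, ∠I = 10.3°.

I = 0.03346∠10.3° A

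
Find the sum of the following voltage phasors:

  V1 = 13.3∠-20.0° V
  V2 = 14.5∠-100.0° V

Step 1 — Convert each phasor to rectangular form:
  V1 = 13.3·(cos(-20.0°) + j·sin(-20.0°)) = 12.5 - j4.549 V
  V2 = 14.5·(cos(-100.0°) + j·sin(-100.0°)) = -2.518 - j14.28 V
Step 2 — Sum components: V_total = 9.98 - j18.83 V.
Step 3 — Convert to polar: |V_total| = 21.31 V, ∠V_total = -62.1°.

V_total = 21.31∠-62.1° V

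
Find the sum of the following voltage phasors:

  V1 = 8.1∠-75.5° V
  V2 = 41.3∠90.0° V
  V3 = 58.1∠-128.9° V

Step 1 — Convert each phasor to rectangular form:
  V1 = 8.1·(cos(-75.5°) + j·sin(-75.5°)) = 2.028 - j7.842 V
  V2 = 41.3·(cos(90.0°) + j·sin(90.0°)) = 0 + j41.3 V
  V3 = 58.1·(cos(-128.9°) + j·sin(-128.9°)) = -36.48 - j45.22 V
Step 2 — Sum components: V_total = -34.46 - j11.76 V.
Step 3 — Convert to polar: |V_total| = 36.41 V, ∠V_total = -161.2°.

V_total = 36.41∠-161.2° V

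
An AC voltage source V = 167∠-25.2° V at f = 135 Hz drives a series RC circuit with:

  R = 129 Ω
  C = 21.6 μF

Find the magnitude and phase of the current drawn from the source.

Step 1 — Angular frequency: ω = 2π·f = 2π·135 = 848.2 rad/s.
Step 2 — Component impedances:
  R: Z = R = 129 Ω
  C: Z = 1/(jωC) = -j/(ω·C) = 0 - j54.58 Ω
Step 3 — Series combination: Z_total = R + C = 129 - j54.58 Ω = 140.1∠-22.9° Ω.
Step 4 — Source phasor: V = 167∠-25.2° V = 151.1 - j71.11 V.
Step 5 — Ohm's law: I = V / Z_total = (151.1 - j71.11) / (129 - j54.58) = 1.191 - j0.04716 A.
Step 6 — Convert to polar: |I| = 1.192 A, ∠I = -2.3°.

I = 1.192∠-2.3° A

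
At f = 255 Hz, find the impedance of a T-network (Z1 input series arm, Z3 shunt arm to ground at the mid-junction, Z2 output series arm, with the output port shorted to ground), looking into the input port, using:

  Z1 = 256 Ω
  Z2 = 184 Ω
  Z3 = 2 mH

Step 1 — Angular frequency: ω = 2π·f = 2π·255 = 1602 rad/s.
Step 2 — Component impedances:
  Z1: Z = R = 256 Ω
  Z2: Z = R = 184 Ω
  Z3: Z = jωL = j·1602·0.002 = 0 + j3.204 Ω
Step 3 — With the output port shorted to ground, the output series arm Z2 runs from the junction to ground; the shunt arm Z3 also runs from the junction to ground. They appear in parallel: Z3 || Z2 = 0.05579 + j3.203 Ω.
Step 4 — Series with input arm Z1: Z_in = Z1 + (Z3 || Z2) = 256.1 + j3.203 Ω = 256.1∠0.7° Ω.

Z = 256.1 + j3.203 Ω = 256.1∠0.7° Ω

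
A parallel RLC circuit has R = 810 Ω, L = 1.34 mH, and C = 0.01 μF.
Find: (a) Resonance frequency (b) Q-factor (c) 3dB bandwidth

Step 1 — Resonance: ω₀ = 1/√(LC) = 1/√(0.00134·1e-08) = 2.732e+05 rad/s.
Step 2 — f₀ = ω₀/(2π) = 4.348e+04 Hz.
Step 3 — Parallel Q: Q = R/(ω₀L) = 810/(2.732e+05·0.00134) = 2.213.
Step 4 — Bandwidth: Δω = ω₀/Q = 1.235e+05 rad/s; BW = Δω/(2π) = 1.965e+04 Hz.

(a) f₀ = 4.348e+04 Hz  (b) Q = 2.213  (c) BW = 1.965e+04 Hz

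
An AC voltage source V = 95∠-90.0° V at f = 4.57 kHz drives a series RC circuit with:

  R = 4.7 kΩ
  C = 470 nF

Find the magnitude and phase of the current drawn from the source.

Step 1 — Angular frequency: ω = 2π·f = 2π·4570 = 2.871e+04 rad/s.
Step 2 — Component impedances:
  R: Z = R = 4700 Ω
  C: Z = 1/(jωC) = -j/(ω·C) = 0 - j74.1 Ω
Step 3 — Series combination: Z_total = R + C = 4700 - j74.1 Ω = 4701∠-0.9° Ω.
Step 4 — Source phasor: V = 95∠-90.0° V = 0 - j95 V.
Step 5 — Ohm's law: I = V / Z_total = (0 - j95) / (4700 - j74.1) = 0.0003186 - j0.02021 A.
Step 6 — Convert to polar: |I| = 0.02021 A, ∠I = -89.1°.

I = 0.02021∠-89.1° A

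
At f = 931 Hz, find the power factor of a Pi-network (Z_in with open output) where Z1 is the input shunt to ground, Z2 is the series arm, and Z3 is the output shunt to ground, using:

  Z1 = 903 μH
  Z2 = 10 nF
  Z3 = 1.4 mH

Step 1 — Angular frequency: ω = 2π·f = 2π·931 = 5850 rad/s.
Step 2 — Component impedances:
  Z1: Z = jωL = j·5850·0.000903 = 0 + j5.282 Ω
  Z2: Z = 1/(jωC) = -j/(ω·C) = 0 - j1.71e+04 Ω
  Z3: Z = jωL = j·5850·0.0014 = 0 + j8.19 Ω
Step 3 — With open output, the series arm Z2 and the output shunt Z3 appear in series to ground: Z2 + Z3 = 0 - j1.709e+04 Ω.
Step 4 — Parallel with input shunt Z1: Z_in = Z1 || (Z2 + Z3) = 0 + j5.284 Ω = 5.284∠90.0° Ω.
Step 5 — Power factor: PF = cos(φ) = Re(Z)/|Z| = -0/5.284 = -0.
Step 6 — Type: Im(Z) = 5.284 ⇒ lagging (phase φ = 90.0°).

PF = -0 (lagging, φ = 90.0°)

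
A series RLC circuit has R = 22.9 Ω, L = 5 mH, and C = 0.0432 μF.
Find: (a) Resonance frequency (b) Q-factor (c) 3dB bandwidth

Step 1 — Resonance condition Im(Z)=0 gives ω₀ = 1/√(LC).
Step 2 — ω₀ = 1/√(0.005·4.32e-08) = 6.804e+04 rad/s.
Step 3 — f₀ = ω₀/(2π) = 1.083e+04 Hz.
Step 4 — Series Q: Q = ω₀L/R = 6.804e+04·0.005/22.9 = 14.86.
Step 5 — 3dB bandwidth: Δω = ω₀/Q = 4580 rad/s; BW = Δω/(2π) = 728.9 Hz.

(a) f₀ = 1.083e+04 Hz  (b) Q = 14.86  (c) BW = 728.9 Hz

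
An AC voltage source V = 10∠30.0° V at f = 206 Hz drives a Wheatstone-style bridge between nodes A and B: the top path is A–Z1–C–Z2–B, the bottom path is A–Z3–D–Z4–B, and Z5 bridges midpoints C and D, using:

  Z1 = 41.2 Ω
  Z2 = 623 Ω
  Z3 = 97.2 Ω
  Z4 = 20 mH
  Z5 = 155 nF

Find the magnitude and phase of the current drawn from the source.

Step 1 — Angular frequency: ω = 2π·f = 2π·206 = 1294 rad/s.
Step 2 — Component impedances:
  Z1: Z = R = 41.2 Ω
  Z2: Z = R = 623 Ω
  Z3: Z = R = 97.2 Ω
  Z4: Z = jωL = j·1294·0.02 = 0 + j25.89 Ω
  Z5: Z = 1/(jωC) = -j/(ω·C) = 0 - j4984 Ω
Step 3 — Bridge requires nodal analysis (the Z5 bridge couples midpoints C and D, so the two paths cannot be reduced to a simple series/parallel combination). Setting node B to ground and injecting 1 A at node A, the 3-node admittance system at A, C, D solves to V_A = Z_AB = 85.3 + j18.42 Ω = 87.27∠12.2° Ω.
Step 4 — Source phasor: V = 10∠30.0° V = 8.66 + j5 V.
Step 5 — Ohm's law: I = V / Z_total = (8.66 + j5) / (85.3 + j18.42) = 0.1091 + j0.03506 A.
Step 6 — Convert to polar: |I| = 0.1146 A, ∠I = 17.8°.

I = 0.1146∠17.8° A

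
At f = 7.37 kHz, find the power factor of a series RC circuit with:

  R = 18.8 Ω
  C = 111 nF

Step 1 — Angular frequency: ω = 2π·f = 2π·7370 = 4.631e+04 rad/s.
Step 2 — Component impedances:
  R: Z = R = 18.8 Ω
  C: Z = 1/(jωC) = -j/(ω·C) = 0 - j194.5 Ω
Step 3 — Series combination: Z_total = R + C = 18.8 - j194.5 Ω = 195.5∠-84.5° Ω.
Step 4 — Power factor: PF = cos(φ) = Re(Z)/|Z| = 18.8/195.456 = 0.09619.
Step 5 — Type: Im(Z) = -194.5 ⇒ leading (phase φ = -84.5°).

PF = 0.09619 (leading, φ = -84.5°)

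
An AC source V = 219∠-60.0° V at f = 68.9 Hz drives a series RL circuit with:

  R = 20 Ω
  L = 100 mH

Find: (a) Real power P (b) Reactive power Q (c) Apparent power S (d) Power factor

Step 1 — Angular frequency: ω = 2π·f = 2π·68.9 = 432.9 rad/s.
Step 2 — Component impedances:
  R: Z = R = 20 Ω
  L: Z = jωL = j·432.9·0.1 = 0 + j43.29 Ω
Step 3 — Series combination: Z_total = R + L = 20 + j43.29 Ω = 47.69∠65.2° Ω.
Step 4 — Source phasor: V = 219∠-60.0° V = 109.5 - j189.7 V.
Step 5 — Current: I = V / Z = -2.647 - j3.752 A = 4.592∠-125.2° A.
Step 6 — Complex power: S = V·I* = 421.8 + j913 VA.
Step 7 — Real power: P = Re(S) = 421.8 W.
Step 8 — Reactive power: Q = Im(S) = 913 VAR.
Step 9 — Apparent power: |S| = 1006 VA.
Step 10 — Power factor: PF = P/|S| = 0.4194 (lagging).

(a) P = 421.8 W  (b) Q = 913 VAR  (c) S = 1006 VA  (d) PF = 0.4194 (lagging)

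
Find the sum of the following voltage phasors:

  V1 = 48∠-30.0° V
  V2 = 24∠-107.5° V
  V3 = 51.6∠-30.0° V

Step 1 — Convert each phasor to rectangular form:
  V1 = 48·(cos(-30.0°) + j·sin(-30.0°)) = 41.57 - j24 V
  V2 = 24·(cos(-107.5°) + j·sin(-107.5°)) = -7.217 - j22.89 V
  V3 = 51.6·(cos(-30.0°) + j·sin(-30.0°)) = 44.69 - j25.8 V
Step 2 — Sum components: V_total = 79.04 - j72.69 V.
Step 3 — Convert to polar: |V_total| = 107.4 V, ∠V_total = -42.6°.

V_total = 107.4∠-42.6° V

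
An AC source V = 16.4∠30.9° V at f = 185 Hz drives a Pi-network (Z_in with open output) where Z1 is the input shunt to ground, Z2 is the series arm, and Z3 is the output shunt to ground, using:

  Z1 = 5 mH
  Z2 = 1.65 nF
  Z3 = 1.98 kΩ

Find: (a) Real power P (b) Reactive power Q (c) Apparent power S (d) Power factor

Step 1 — Angular frequency: ω = 2π·f = 2π·185 = 1162 rad/s.
Step 2 — Component impedances:
  Z1: Z = jωL = j·1162·0.005 = 0 + j5.812 Ω
  Z2: Z = 1/(jωC) = -j/(ω·C) = 0 - j5.214e+05 Ω
  Z3: Z = R = 1980 Ω
Step 3 — With open output, the series arm Z2 and the output shunt Z3 appear in series to ground: Z2 + Z3 = 1980 - j5.214e+05 Ω.
Step 4 — Parallel with input shunt Z1: Z_in = Z1 || (Z2 + Z3) = 2.46e-07 + j5.812 Ω = 5.812∠90.0° Ω.
Step 5 — Source phasor: V = 16.4∠30.9° V = 14.07 + j8.422 V.
Step 6 — Current: I = V / Z = 1.449 - j2.421 A = 2.822∠-59.1° A.
Step 7 — Complex power: S = V·I* = 1.959e-06 + j46.28 VA.
Step 8 — Real power: P = Re(S) = 1.959e-06 W.
Step 9 — Reactive power: Q = Im(S) = 46.28 VAR.
Step 10 — Apparent power: |S| = 46.28 VA.
Step 11 — Power factor: PF = P/|S| = 4.233e-08 (lagging).

(a) P = 1.959e-06 W  (b) Q = 46.28 VAR  (c) S = 46.28 VA  (d) PF = 4.233e-08 (lagging)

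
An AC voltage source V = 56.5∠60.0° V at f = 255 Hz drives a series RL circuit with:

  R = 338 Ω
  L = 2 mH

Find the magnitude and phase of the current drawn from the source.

Step 1 — Angular frequency: ω = 2π·f = 2π·255 = 1602 rad/s.
Step 2 — Component impedances:
  R: Z = R = 338 Ω
  L: Z = jωL = j·1602·0.002 = 0 + j3.204 Ω
Step 3 — Series combination: Z_total = R + L = 338 + j3.204 Ω = 338∠0.5° Ω.
Step 4 — Source phasor: V = 56.5∠60.0° V = 28.25 + j48.93 V.
Step 5 — Ohm's law: I = V / Z_total = (28.25 + j48.93) / (338 + j3.204) = 0.08494 + j0.144 A.
Step 6 — Convert to polar: |I| = 0.1672 A, ∠I = 59.5°.

I = 0.1672∠59.5° A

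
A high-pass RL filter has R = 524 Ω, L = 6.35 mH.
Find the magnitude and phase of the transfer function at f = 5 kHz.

Step 1 — Angular frequency: ω = 2π·5000 = 3.142e+04 rad/s.
Step 2 — Transfer function: H(jω) = jωL/(R + jωL).
Step 3 — Numerator jωL = j·199.5; denominator R + jωL = 524 + j199.5.
Step 4 — H = 0.1266 + j0.3325.
Step 5 — Magnitude: |H| = 0.3558 (-9.0 dB); phase: φ = 69.2°.

|H| = 0.3558 (-9.0 dB), φ = 69.2°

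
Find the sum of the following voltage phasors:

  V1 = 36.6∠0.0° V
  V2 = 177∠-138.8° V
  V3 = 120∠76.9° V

Step 1 — Convert each phasor to rectangular form:
  V1 = 36.6·(cos(0.0°) + j·sin(0.0°)) = 36.6 V
  V2 = 177·(cos(-138.8°) + j·sin(-138.8°)) = -133.2 - j116.6 V
  V3 = 120·(cos(76.9°) + j·sin(76.9°)) = 27.2 + j116.9 V
Step 2 — Sum components: V_total = -69.38 + j0.2891 V.
Step 3 — Convert to polar: |V_total| = 69.38 V, ∠V_total = 179.8°.

V_total = 69.38∠179.8° V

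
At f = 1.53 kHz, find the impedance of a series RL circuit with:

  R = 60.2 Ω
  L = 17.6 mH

Step 1 — Angular frequency: ω = 2π·f = 2π·1530 = 9613 rad/s.
Step 2 — Component impedances:
  R: Z = R = 60.2 Ω
  L: Z = jωL = j·9613·0.0176 = 0 + j169.2 Ω
Step 3 — Series combination: Z_total = R + L = 60.2 + j169.2 Ω = 179.6∠70.4° Ω.

Z = 60.2 + j169.2 Ω = 179.6∠70.4° Ω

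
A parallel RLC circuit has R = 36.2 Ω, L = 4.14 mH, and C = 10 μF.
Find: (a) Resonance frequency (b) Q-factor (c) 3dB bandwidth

Step 1 — Resonance: ω₀ = 1/√(LC) = 1/√(0.00414·1e-05) = 4915 rad/s.
Step 2 — f₀ = ω₀/(2π) = 782.2 Hz.
Step 3 — Parallel Q: Q = R/(ω₀L) = 36.2/(4915·0.00414) = 1.779.
Step 4 — Bandwidth: Δω = ω₀/Q = 2762 rad/s; BW = Δω/(2π) = 439.7 Hz.

(a) f₀ = 782.2 Hz  (b) Q = 1.779  (c) BW = 439.7 Hz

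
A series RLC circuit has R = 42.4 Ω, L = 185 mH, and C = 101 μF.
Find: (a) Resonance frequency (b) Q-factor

Step 1 — Resonance condition Im(Z)=0 gives ω₀ = 1/√(LC).
Step 2 — ω₀ = 1/√(0.185·0.000101) = 231.3 rad/s.
Step 3 — f₀ = ω₀/(2π) = 36.82 Hz.
Step 4 — Series Q: Q = ω₀L/R = 231.3·0.185/42.4 = 1.009.

(a) f₀ = 36.82 Hz  (b) Q = 1.009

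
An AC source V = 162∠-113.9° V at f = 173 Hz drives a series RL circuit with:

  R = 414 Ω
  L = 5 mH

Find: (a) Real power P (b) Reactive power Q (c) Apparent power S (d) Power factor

Step 1 — Angular frequency: ω = 2π·f = 2π·173 = 1087 rad/s.
Step 2 — Component impedances:
  R: Z = R = 414 Ω
  L: Z = jωL = j·1087·0.005 = 0 + j5.435 Ω
Step 3 — Series combination: Z_total = R + L = 414 + j5.435 Ω = 414∠0.8° Ω.
Step 4 — Source phasor: V = 162∠-113.9° V = -65.63 - j148.1 V.
Step 5 — Current: I = V / Z = -0.1632 - j0.3556 A = 0.3913∠-114.7° A.
Step 6 — Complex power: S = V·I* = 63.38 + j0.8321 VA.
Step 7 — Real power: P = Re(S) = 63.38 W.
Step 8 — Reactive power: Q = Im(S) = 0.8321 VAR.
Step 9 — Apparent power: |S| = 63.39 VA.
Step 10 — Power factor: PF = P/|S| = 0.9999 (lagging).

(a) P = 63.38 W  (b) Q = 0.8321 VAR  (c) S = 63.39 VA  (d) PF = 0.9999 (lagging)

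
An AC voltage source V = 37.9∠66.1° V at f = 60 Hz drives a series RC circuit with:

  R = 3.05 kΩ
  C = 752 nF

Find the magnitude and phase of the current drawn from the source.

Step 1 — Angular frequency: ω = 2π·f = 2π·60 = 377 rad/s.
Step 2 — Component impedances:
  R: Z = R = 3050 Ω
  C: Z = 1/(jωC) = -j/(ω·C) = 0 - j3527 Ω
Step 3 — Series combination: Z_total = R + C = 3050 - j3527 Ω = 4663∠-49.2° Ω.
Step 4 — Source phasor: V = 37.9∠66.1° V = 15.35 + j34.65 V.
Step 5 — Ohm's law: I = V / Z_total = (15.35 + j34.65) / (3050 - j3527) = -0.003467 + j0.007351 A.
Step 6 — Convert to polar: |I| = 0.008128 A, ∠I = 115.3°.

I = 0.008128∠115.3° A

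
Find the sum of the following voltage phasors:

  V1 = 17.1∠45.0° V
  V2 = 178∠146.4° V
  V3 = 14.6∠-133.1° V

Step 1 — Convert each phasor to rectangular form:
  V1 = 17.1·(cos(45.0°) + j·sin(45.0°)) = 12.09 + j12.09 V
  V2 = 178·(cos(146.4°) + j·sin(146.4°)) = -148.3 + j98.5 V
  V3 = 14.6·(cos(-133.1°) + j·sin(-133.1°)) = -9.976 - j10.66 V
Step 2 — Sum components: V_total = -146.1 + j99.93 V.
Step 3 — Convert to polar: |V_total| = 177 V, ∠V_total = 145.6°.

V_total = 177∠145.6° V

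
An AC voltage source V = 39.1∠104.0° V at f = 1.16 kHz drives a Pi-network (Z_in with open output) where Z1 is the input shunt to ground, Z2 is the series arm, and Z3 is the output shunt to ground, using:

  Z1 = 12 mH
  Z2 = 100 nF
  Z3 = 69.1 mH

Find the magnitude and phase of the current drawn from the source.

Step 1 — Angular frequency: ω = 2π·f = 2π·1160 = 7288 rad/s.
Step 2 — Component impedances:
  Z1: Z = jωL = j·7288·0.012 = 0 + j87.46 Ω
  Z2: Z = 1/(jωC) = -j/(ω·C) = 0 - j1372 Ω
  Z3: Z = jωL = j·7288·0.0691 = 0 + j503.6 Ω
Step 3 — With open output, the series arm Z2 and the output shunt Z3 appear in series to ground: Z2 + Z3 = 0 - j868.4 Ω.
Step 4 — Parallel with input shunt Z1: Z_in = Z1 || (Z2 + Z3) = 0 + j97.26 Ω = 97.26∠90.0° Ω.
Step 5 — Source phasor: V = 39.1∠104.0° V = -9.459 + j37.94 V.
Step 6 — Ohm's law: I = V / Z_total = (-9.459 + j37.94) / (0 + j97.26) = 0.3901 + j0.09726 A.
Step 7 — Convert to polar: |I| = 0.402 A, ∠I = 14.0°.

I = 0.402∠14.0° A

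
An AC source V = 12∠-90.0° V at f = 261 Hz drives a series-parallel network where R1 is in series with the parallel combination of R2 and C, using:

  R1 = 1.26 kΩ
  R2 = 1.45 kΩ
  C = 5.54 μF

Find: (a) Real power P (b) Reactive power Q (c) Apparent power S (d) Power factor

Step 1 — Angular frequency: ω = 2π·f = 2π·261 = 1640 rad/s.
Step 2 — Component impedances:
  R1: Z = R = 1260 Ω
  R2: Z = R = 1450 Ω
  C: Z = 1/(jωC) = -j/(ω·C) = 0 - j110.1 Ω
Step 3 — Parallel branch: R2 || C = 1/(1/R2 + 1/C) = 8.308 - j109.4 Ω.
Step 4 — Series with R1: Z_total = R1 + (R2 || C) = 1268 - j109.4 Ω = 1273∠-4.9° Ω.
Step 5 — Source phasor: V = 12∠-90.0° V = 0 - j12 V.
Step 6 — Current: I = V / Z = 0.0008104 - j0.009392 A = 0.009426∠-85.1° A.
Step 7 — Complex power: S = V·I* = 0.1127 - j0.009724 VA.
Step 8 — Real power: P = Re(S) = 0.1127 W.
Step 9 — Reactive power: Q = Im(S) = -0.009724 VAR.
Step 10 — Apparent power: |S| = 0.1131 VA.
Step 11 — Power factor: PF = P/|S| = 0.9963 (leading).

(a) P = 0.1127 W  (b) Q = -0.009724 VAR  (c) S = 0.1131 VA  (d) PF = 0.9963 (leading)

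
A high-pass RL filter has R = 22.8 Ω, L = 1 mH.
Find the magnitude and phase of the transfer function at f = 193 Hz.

Step 1 — Angular frequency: ω = 2π·193 = 1213 rad/s.
Step 2 — Transfer function: H(jω) = jωL/(R + jωL).
Step 3 — Numerator jωL = j·1.213; denominator R + jωL = 22.8 + j1.213.
Step 4 — H = 0.002821 + j0.05304.
Step 5 — Magnitude: |H| = 0.05311 (-25.5 dB); phase: φ = 87.0°.

|H| = 0.05311 (-25.5 dB), φ = 87.0°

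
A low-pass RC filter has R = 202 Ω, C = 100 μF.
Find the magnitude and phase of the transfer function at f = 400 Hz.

Step 1 — Angular frequency: ω = 2π·400 = 2513 rad/s.
Step 2 — Transfer function: H(jω) = 1/(1 + jωRC).
Step 3 — Denominator: 1 + jωRC = 1 + j·2513·202·0.0001 = 1 + j50.77.
Step 4 — H = 0.0003878 - j0.01969.
Step 5 — Magnitude: |H| = 0.01969 (-34.1 dB); phase: φ = -88.9°.

|H| = 0.01969 (-34.1 dB), φ = -88.9°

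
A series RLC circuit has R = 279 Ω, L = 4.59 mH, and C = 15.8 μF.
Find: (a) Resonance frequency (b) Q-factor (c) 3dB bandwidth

Step 1 — Resonance: ω₀ = 1/√(LC) = 1/√(0.00459·1.58e-05) = 3713 rad/s.
Step 2 — f₀ = ω₀/(2π) = 591 Hz.
Step 3 — Series Q: Q = ω₀L/R = 3713·0.00459/279 = 0.06109.
Step 4 — Bandwidth: Δω = ω₀/Q = 6.078e+04 rad/s; BW = Δω/(2π) = 9674 Hz.

(a) f₀ = 591 Hz  (b) Q = 0.06109  (c) BW = 9674 Hz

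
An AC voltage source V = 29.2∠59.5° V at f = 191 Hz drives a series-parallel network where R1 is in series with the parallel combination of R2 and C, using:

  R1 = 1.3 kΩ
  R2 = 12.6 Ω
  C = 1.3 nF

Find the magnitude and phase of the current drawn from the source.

Step 1 — Angular frequency: ω = 2π·f = 2π·191 = 1200 rad/s.
Step 2 — Component impedances:
  R1: Z = R = 1300 Ω
  R2: Z = R = 12.6 Ω
  C: Z = 1/(jωC) = -j/(ω·C) = 0 - j6.41e+05 Ω
Step 3 — Parallel branch: R2 || C = 1/(1/R2 + 1/C) = 12.6 - j0.0002477 Ω.
Step 4 — Series with R1: Z_total = R1 + (R2 || C) = 1313 - j0.0002477 Ω = 1313∠-0.0° Ω.
Step 5 — Source phasor: V = 29.2∠59.5° V = 14.82 + j25.16 V.
Step 6 — Ohm's law: I = V / Z_total = (14.82 + j25.16) / (1313 - j0.0002477) = 0.01129 + j0.01917 A.
Step 7 — Convert to polar: |I| = 0.02225 A, ∠I = 59.5°.

I = 0.02225∠59.5° A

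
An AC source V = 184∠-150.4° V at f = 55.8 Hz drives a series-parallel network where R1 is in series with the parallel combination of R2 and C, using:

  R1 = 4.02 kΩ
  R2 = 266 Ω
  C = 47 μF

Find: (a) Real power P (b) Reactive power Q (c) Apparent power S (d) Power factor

Step 1 — Angular frequency: ω = 2π·f = 2π·55.8 = 350.6 rad/s.
Step 2 — Component impedances:
  R1: Z = R = 4020 Ω
  R2: Z = R = 266 Ω
  C: Z = 1/(jωC) = -j/(ω·C) = 0 - j60.69 Ω
Step 3 — Parallel branch: R2 || C = 1/(1/R2 + 1/C) = 13.16 - j57.68 Ω.
Step 4 — Series with R1: Z_total = R1 + (R2 || C) = 4033 - j57.68 Ω = 4034∠-0.8° Ω.
Step 5 — Source phasor: V = 184∠-150.4° V = -160 - j90.89 V.
Step 6 — Current: I = V / Z = -0.03934 - j0.0231 A = 0.04562∠-149.6° A.
Step 7 — Complex power: S = V·I* = 8.393 - j0.12 VA.
Step 8 — Real power: P = Re(S) = 8.393 W.
Step 9 — Reactive power: Q = Im(S) = -0.12 VAR.
Step 10 — Apparent power: |S| = 8.394 VA.
Step 11 — Power factor: PF = P/|S| = 0.9999 (leading).

(a) P = 8.393 W  (b) Q = -0.12 VAR  (c) S = 8.394 VA  (d) PF = 0.9999 (leading)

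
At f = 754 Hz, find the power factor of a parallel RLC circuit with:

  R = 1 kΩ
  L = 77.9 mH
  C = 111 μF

Step 1 — Angular frequency: ω = 2π·f = 2π·754 = 4738 rad/s.
Step 2 — Component impedances:
  R: Z = R = 1000 Ω
  L: Z = jωL = j·4738·0.0779 = 0 + j369.1 Ω
  C: Z = 1/(jωC) = -j/(ω·C) = 0 - j1.902 Ω
Step 3 — Parallel combination: 1/Z_total = 1/R + 1/L + 1/C; Z_total = 0.003654 - j1.911 Ω = 1.911∠-89.9° Ω.
Step 4 — Power factor: PF = cos(φ) = Re(Z)/|Z| = 0.0036537/1.9115 = 0.001911.
Step 5 — Type: Im(Z) = -1.911 ⇒ leading (phase φ = -89.9°).

PF = 0.001911 (leading, φ = -89.9°)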